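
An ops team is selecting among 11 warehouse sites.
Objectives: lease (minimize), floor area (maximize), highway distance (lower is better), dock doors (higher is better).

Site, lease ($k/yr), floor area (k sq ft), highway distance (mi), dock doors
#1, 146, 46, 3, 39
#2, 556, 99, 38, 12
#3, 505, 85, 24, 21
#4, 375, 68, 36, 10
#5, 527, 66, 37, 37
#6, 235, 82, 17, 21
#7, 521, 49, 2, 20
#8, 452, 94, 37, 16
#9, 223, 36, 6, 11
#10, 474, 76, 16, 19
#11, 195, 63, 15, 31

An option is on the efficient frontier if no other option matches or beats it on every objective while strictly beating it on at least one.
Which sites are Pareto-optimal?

#1, #2, #3, #5, #6, #7, #8, #10, #11

#1: not dominated (best lease).
#2: not dominated (best floor area).
#3: not dominated.
#4: dominated by #6 (lease 235≤375, floor area 82≥68, highway distance 17≤36, dock doors 21≥10).
#5: not dominated.
#6: not dominated.
#7: not dominated (best highway distance).
#8: not dominated.
#9: dominated by #1 (lease 146≤223, floor area 46≥36, highway distance 3≤6, dock doors 39≥11).
#10: not dominated.
#11: not dominated.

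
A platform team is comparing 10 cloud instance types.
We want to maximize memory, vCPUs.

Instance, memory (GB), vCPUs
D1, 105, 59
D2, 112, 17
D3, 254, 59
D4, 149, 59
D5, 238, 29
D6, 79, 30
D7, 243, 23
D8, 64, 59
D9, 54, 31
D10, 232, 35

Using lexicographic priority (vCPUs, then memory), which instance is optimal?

First maximize vCPUs: best is 59, kept {D1, D3, D4, D8}.
Then maximize memory: best is 254, kept {D3}.

D3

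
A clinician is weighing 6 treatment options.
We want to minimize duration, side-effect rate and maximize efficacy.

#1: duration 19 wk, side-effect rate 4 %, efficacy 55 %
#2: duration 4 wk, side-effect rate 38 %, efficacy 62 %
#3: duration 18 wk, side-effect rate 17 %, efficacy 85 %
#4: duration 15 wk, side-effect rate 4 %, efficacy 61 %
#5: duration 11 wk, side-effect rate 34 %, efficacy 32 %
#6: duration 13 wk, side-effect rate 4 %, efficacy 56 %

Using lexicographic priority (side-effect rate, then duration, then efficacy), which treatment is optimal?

First minimize side-effect rate: best is 4, kept {#1, #4, #6}.
Then minimize duration: best is 13, kept {#6}.

#6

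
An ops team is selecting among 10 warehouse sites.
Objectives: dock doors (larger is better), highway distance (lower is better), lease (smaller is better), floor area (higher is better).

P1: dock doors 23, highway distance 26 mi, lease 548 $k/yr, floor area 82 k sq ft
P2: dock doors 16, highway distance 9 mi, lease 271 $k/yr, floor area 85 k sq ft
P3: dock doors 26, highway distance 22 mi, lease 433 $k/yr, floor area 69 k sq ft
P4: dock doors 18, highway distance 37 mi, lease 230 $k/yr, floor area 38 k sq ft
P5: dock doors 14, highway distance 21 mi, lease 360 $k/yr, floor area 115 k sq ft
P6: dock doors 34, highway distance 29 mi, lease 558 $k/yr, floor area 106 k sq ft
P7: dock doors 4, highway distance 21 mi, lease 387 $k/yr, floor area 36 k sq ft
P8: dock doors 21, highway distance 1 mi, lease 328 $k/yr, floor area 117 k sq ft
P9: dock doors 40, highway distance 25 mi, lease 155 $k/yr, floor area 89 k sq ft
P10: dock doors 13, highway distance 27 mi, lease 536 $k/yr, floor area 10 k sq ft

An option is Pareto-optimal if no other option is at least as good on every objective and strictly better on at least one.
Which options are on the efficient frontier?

P1: dominated by P9 (dock doors 40≥23, highway distance 25≤26, lease 155≤548, floor area 89≥82).
P2: not dominated.
P3: not dominated.
P4: dominated by P9 (dock doors 40≥18, highway distance 25≤37, lease 155≤230, floor area 89≥38).
P5: dominated by P8 (dock doors 21≥14, highway distance 1≤21, lease 328≤360, floor area 117≥115).
P6: not dominated.
P7: dominated by P2 (dock doors 16≥4, highway distance 9≤21, lease 271≤387, floor area 85≥36).
P8: not dominated (best highway distance).
P9: not dominated (best dock doors).
P10: dominated by P2 (dock doors 16≥13, highway distance 9≤27, lease 271≤536, floor area 85≥10).

P2, P3, P6, P8, P9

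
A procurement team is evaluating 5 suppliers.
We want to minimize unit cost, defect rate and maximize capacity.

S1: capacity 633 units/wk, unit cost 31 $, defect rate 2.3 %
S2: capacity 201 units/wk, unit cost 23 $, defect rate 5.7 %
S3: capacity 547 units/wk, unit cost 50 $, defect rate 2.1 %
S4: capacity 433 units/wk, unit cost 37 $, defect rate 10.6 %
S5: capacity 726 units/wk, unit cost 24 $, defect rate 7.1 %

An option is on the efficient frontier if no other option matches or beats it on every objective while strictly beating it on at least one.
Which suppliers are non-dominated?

S1, S2, S3, S5

S1: not dominated.
S2: not dominated (best unit cost).
S3: not dominated (best defect rate).
S4: dominated by S1 (capacity 633≥433, unit cost 31≤37, defect rate 2.3≤10.6).
S5: not dominated (best capacity).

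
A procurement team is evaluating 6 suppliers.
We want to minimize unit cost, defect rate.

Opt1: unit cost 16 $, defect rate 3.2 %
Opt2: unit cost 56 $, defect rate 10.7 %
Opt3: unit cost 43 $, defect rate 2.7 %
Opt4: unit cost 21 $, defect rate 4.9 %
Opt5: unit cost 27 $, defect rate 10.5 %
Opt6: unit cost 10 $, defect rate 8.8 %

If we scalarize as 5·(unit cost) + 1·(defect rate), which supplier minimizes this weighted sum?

Opt1: 5·16 + 1·3.2 = 83.2
Opt2: 5·56 + 1·10.7 = 290.7
Opt3: 5·43 + 1·2.7 = 217.7
Opt4: 5·21 + 1·4.9 = 109.9
Opt5: 5·27 + 1·10.5 = 145.5
Opt6: 5·10 + 1·8.8 = 58.8
Lowest: Opt6 at 58.8.

Opt6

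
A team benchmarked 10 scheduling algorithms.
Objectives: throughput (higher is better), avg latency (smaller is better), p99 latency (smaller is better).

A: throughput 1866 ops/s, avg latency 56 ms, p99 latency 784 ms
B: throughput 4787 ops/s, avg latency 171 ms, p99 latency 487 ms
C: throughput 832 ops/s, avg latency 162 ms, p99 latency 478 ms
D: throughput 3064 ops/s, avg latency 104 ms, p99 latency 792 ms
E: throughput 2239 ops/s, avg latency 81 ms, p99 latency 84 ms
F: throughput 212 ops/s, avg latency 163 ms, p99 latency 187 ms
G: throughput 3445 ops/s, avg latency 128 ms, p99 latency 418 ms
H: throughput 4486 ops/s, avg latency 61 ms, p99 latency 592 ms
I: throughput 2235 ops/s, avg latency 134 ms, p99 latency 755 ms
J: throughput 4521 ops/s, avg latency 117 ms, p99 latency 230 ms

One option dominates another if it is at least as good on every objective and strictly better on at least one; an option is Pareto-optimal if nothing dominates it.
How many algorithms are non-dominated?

5

A: not dominated (best avg latency).
B: not dominated (best throughput).
C: dominated by E (throughput 2239≥832, avg latency 81≤162, p99 latency 84≤478).
D: dominated by H (throughput 4486≥3064, avg latency 61≤104, p99 latency 592≤792).
E: not dominated (best p99 latency).
F: dominated by E (throughput 2239≥212, avg latency 81≤163, p99 latency 84≤187).
G: dominated by J (throughput 4521≥3445, avg latency 117≤128, p99 latency 230≤418).
H: not dominated.
I: dominated by E (throughput 2239≥2235, avg latency 81≤134, p99 latency 84≤755).
J: not dominated.
Pareto-optimal: A, B, E, H, J → 5.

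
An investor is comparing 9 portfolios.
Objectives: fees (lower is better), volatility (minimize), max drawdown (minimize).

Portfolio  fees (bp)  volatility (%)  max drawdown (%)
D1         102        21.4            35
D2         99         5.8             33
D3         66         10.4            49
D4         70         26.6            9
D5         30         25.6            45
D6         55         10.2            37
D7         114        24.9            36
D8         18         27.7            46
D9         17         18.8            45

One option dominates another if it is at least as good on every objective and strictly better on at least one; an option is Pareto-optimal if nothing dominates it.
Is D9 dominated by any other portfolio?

D1: worse on fees (102 vs 17).
D2: worse on fees (99 vs 17).
D3: worse on fees (66 vs 17).
D4: worse on fees (70 vs 17).
D5: worse on fees (30 vs 17).
D6: worse on fees (55 vs 17).
D7: worse on fees (114 vs 17).
D8: worse on fees (18 vs 17).
No option is at least as good as D9 on every objective and strictly better on one.

No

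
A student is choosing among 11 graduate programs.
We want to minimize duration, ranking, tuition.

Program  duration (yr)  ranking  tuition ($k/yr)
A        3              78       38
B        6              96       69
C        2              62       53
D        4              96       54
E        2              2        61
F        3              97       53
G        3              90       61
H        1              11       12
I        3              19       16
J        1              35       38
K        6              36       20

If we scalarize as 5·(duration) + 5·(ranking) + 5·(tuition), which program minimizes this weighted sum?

A: 5·3 + 5·78 + 5·38 = 595
B: 5·6 + 5·96 + 5·69 = 855
C: 5·2 + 5·62 + 5·53 = 585
D: 5·4 + 5·96 + 5·54 = 770
E: 5·2 + 5·2 + 5·61 = 325
F: 5·3 + 5·97 + 5·53 = 765
G: 5·3 + 5·90 + 5·61 = 770
H: 5·1 + 5·11 + 5·12 = 120
I: 5·3 + 5·19 + 5·16 = 190
J: 5·1 + 5·35 + 5·38 = 370
K: 5·6 + 5·36 + 5·20 = 310
Lowest: H at 120.

H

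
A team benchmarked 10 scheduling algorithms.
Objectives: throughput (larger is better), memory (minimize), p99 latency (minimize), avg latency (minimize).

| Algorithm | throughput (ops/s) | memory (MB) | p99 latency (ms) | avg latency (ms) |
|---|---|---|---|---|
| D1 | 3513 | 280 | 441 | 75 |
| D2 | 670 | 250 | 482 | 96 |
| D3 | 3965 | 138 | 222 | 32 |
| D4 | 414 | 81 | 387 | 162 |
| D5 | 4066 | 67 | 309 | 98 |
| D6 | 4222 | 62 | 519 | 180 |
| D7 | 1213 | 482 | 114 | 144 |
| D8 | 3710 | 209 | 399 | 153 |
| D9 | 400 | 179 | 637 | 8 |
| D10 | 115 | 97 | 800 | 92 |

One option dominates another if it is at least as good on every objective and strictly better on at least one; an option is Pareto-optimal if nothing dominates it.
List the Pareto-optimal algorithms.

D3, D5, D6, D7, D9, D10

D1: dominated by D3 (throughput 3965≥3513, memory 138≤280, p99 latency 222≤441, avg latency 32≤75).
D2: dominated by D3 (throughput 3965≥670, memory 138≤250, p99 latency 222≤482, avg latency 32≤96).
D3: not dominated.
D4: dominated by D5 (throughput 4066≥414, memory 67≤81, p99 latency 309≤387, avg latency 98≤162).
D5: not dominated.
D6: not dominated (best throughput).
D7: not dominated (best p99 latency).
D8: dominated by D3 (throughput 3965≥3710, memory 138≤209, p99 latency 222≤399, avg latency 32≤153).
D9: not dominated (best avg latency).
D10: not dominated.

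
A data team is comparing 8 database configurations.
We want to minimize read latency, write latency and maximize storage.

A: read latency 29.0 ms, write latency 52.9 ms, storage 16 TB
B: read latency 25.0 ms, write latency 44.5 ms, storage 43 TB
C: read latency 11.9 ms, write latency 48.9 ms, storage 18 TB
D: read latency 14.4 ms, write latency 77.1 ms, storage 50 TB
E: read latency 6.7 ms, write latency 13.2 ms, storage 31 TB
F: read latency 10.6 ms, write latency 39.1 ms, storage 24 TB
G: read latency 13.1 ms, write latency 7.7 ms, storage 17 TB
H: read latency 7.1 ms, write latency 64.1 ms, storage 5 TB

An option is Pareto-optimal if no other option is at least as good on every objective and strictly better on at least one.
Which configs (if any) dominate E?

A: worse on read latency (29.0 vs 6.7).
B: worse on read latency (25.0 vs 6.7).
C: worse on read latency (11.9 vs 6.7).
D: worse on read latency (14.4 vs 6.7).
F: worse on read latency (10.6 vs 6.7).
G: worse on read latency (13.1 vs 6.7).
H: worse on read latency (7.1 vs 6.7).
No option dominates E.

none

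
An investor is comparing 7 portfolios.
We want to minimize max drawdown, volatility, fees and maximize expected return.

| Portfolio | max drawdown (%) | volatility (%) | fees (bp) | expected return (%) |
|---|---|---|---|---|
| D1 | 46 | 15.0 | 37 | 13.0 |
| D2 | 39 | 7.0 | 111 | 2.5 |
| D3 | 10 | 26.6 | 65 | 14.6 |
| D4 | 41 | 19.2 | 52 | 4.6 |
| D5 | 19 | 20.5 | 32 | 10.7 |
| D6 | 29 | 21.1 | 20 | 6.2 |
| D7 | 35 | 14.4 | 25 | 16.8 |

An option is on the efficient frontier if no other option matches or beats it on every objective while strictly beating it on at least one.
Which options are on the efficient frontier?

D1: dominated by D7 (max drawdown 35≤46, volatility 14.4≤15.0, fees 25≤37, expected return 16.8≥13.0).
D2: not dominated (best volatility).
D3: not dominated (best max drawdown).
D4: dominated by D7 (max drawdown 35≤41, volatility 14.4≤19.2, fees 25≤52, expected return 16.8≥4.6).
D5: not dominated.
D6: not dominated (best fees).
D7: not dominated (best expected return).

D2, D3, D5, D6, D7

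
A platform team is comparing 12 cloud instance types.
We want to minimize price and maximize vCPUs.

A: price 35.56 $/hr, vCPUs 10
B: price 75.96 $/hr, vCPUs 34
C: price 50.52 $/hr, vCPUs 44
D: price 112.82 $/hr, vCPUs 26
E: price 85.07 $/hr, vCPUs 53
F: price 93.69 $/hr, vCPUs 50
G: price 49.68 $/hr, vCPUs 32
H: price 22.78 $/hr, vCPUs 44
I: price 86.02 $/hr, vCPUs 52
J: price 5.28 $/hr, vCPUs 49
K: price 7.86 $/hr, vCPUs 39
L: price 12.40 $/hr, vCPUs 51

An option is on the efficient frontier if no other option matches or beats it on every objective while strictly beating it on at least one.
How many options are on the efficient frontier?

3

A: dominated by H (price 22.78≤35.56, vCPUs 44≥10).
B: dominated by C (price 50.52≤75.96, vCPUs 44≥34).
C: dominated by H (price 22.78≤50.52, vCPUs 44≥44).
D: dominated by B (price 75.96≤112.82, vCPUs 34≥26).
E: not dominated (best vCPUs).
F: dominated by E (price 85.07≤93.69, vCPUs 53≥50).
G: dominated by H (price 22.78≤49.68, vCPUs 44≥32).
H: dominated by J (price 5.28≤22.78, vCPUs 49≥44).
I: dominated by E (price 85.07≤86.02, vCPUs 53≥52).
J: not dominated (best price).
K: dominated by J (price 5.28≤7.86, vCPUs 49≥39).
L: not dominated.
Pareto-optimal: E, J, L → 3.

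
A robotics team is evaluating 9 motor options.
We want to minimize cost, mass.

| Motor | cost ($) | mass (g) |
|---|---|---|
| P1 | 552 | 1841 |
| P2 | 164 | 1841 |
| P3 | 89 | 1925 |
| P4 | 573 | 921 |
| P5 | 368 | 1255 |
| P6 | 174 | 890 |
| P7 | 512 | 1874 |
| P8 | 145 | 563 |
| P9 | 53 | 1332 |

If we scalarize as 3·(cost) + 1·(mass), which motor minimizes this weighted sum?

P1: 3·552 + 1·1841 = 3497
P2: 3·164 + 1·1841 = 2333
P3: 3·89 + 1·1925 = 2192
P4: 3·573 + 1·921 = 2640
P5: 3·368 + 1·1255 = 2359
P6: 3·174 + 1·890 = 1412
P7: 3·512 + 1·1874 = 3410
P8: 3·145 + 1·563 = 998
P9: 3·53 + 1·1332 = 1491
Lowest: P8 at 998.

P8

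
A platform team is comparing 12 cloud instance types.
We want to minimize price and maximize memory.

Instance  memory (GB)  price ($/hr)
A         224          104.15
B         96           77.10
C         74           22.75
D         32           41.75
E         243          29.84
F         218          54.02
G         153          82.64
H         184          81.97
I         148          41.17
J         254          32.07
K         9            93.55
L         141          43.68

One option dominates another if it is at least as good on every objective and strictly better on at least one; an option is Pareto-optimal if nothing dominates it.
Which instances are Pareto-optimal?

A: dominated by E (memory 243≥224, price 29.84≤104.15).
B: dominated by E (memory 243≥96, price 29.84≤77.10).
C: not dominated (best price).
D: dominated by C (memory 74≥32, price 22.75≤41.75).
E: not dominated.
F: dominated by E (memory 243≥218, price 29.84≤54.02).
G: dominated by E (memory 243≥153, price 29.84≤82.64).
H: dominated by E (memory 243≥184, price 29.84≤81.97).
I: dominated by E (memory 243≥148, price 29.84≤41.17).
J: not dominated (best memory).
K: dominated by B (memory 96≥9, price 77.10≤93.55).
L: dominated by E (memory 243≥141, price 29.84≤43.68).

C, E, J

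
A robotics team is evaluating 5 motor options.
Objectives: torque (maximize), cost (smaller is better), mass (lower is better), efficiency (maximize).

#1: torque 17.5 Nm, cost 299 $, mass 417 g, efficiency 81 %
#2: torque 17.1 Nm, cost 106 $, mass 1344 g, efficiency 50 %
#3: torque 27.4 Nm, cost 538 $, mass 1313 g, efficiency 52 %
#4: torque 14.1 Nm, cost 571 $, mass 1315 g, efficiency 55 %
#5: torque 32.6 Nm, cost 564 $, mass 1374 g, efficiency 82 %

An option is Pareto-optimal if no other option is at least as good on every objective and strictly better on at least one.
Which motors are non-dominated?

#1, #2, #3, #5

#1: not dominated (best mass).
#2: not dominated (best cost).
#3: not dominated.
#4: dominated by #1 (torque 17.5≥14.1, cost 299≤571, mass 417≤1315, efficiency 81≥55).
#5: not dominated (best torque).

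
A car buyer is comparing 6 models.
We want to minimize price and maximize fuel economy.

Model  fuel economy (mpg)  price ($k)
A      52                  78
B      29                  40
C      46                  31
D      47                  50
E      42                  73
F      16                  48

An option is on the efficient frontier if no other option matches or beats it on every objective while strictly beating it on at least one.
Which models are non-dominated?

A, C, D

A: not dominated (best fuel economy).
B: dominated by C (fuel economy 46≥29, price 31≤40).
C: not dominated (best price).
D: not dominated.
E: dominated by C (fuel economy 46≥42, price 31≤73).
F: dominated by B (fuel economy 29≥16, price 40≤48).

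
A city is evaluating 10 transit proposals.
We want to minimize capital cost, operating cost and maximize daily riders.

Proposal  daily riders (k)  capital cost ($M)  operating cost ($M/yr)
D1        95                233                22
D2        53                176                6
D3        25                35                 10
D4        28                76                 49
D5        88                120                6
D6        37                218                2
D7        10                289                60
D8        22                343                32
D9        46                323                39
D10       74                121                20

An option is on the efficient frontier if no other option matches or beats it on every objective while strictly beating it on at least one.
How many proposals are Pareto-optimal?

D1: not dominated (best daily riders).
D2: dominated by D5 (daily riders 88≥53, capital cost 120≤176, operating cost 6≤6).
D3: not dominated (best capital cost).
D4: not dominated.
D5: not dominated.
D6: not dominated (best operating cost).
D7: dominated by D1 (daily riders 95≥10, capital cost 233≤289, operating cost 22≤60).
D8: dominated by D1 (daily riders 95≥22, capital cost 233≤343, operating cost 22≤32).
D9: dominated by D1 (daily riders 95≥46, capital cost 233≤323, operating cost 22≤39).
D10: dominated by D5 (daily riders 88≥74, capital cost 120≤121, operating cost 6≤20).
Pareto-optimal: D1, D3, D4, D5, D6 → 5.

5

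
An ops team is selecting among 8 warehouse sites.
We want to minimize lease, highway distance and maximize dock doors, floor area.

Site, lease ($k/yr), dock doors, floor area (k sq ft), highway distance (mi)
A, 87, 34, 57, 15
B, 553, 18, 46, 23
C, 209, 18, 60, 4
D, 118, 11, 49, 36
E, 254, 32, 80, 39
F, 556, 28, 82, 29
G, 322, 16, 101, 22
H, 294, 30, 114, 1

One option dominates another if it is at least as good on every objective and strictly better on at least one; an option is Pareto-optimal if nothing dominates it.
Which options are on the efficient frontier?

A, C, E, H

A: not dominated (best lease).
B: dominated by A (lease 87≤553, dock doors 34≥18, floor area 57≥46, highway distance 15≤23).
C: not dominated.
D: dominated by A (lease 87≤118, dock doors 34≥11, floor area 57≥49, highway distance 15≤36).
E: not dominated.
F: dominated by H (lease 294≤556, dock doors 30≥28, floor area 114≥82, highway distance 1≤29).
G: dominated by H (lease 294≤322, dock doors 30≥16, floor area 114≥101, highway distance 1≤22).
H: not dominated (best floor area).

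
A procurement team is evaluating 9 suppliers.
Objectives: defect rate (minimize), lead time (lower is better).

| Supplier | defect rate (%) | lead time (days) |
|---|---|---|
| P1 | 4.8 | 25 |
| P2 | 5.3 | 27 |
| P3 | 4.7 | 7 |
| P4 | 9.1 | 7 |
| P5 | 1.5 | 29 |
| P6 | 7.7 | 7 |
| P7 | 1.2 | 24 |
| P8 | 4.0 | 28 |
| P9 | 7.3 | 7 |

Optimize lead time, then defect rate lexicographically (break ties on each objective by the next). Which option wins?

First minimize lead time: best is 7, kept {P3, P4, P6, P9}.
Then minimize defect rate: best is 4.7, kept {P3}.

P3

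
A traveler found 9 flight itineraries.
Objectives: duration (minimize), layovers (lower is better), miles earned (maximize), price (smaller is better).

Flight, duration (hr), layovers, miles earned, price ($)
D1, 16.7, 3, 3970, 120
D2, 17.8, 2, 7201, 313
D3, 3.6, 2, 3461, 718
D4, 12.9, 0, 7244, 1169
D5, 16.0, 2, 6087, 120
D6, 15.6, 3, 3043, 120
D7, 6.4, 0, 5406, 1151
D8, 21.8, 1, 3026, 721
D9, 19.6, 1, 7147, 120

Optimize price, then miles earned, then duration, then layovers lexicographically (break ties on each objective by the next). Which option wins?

First minimize price: best is 120, kept {D1, D5, D6, D9}.
Then maximize miles earned: best is 7147, kept {D9}.

D9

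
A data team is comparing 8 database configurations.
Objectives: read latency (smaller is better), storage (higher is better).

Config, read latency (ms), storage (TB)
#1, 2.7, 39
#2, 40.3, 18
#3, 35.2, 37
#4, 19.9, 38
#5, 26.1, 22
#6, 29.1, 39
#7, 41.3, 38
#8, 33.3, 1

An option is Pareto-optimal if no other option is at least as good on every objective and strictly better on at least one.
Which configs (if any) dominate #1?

#2: worse on read latency (40.3 vs 2.7).
#3: worse on read latency (35.2 vs 2.7).
#4: worse on read latency (19.9 vs 2.7).
#5: worse on read latency (26.1 vs 2.7).
#6: worse on read latency (29.1 vs 2.7).
#7: worse on read latency (41.3 vs 2.7).
#8: worse on read latency (33.3 vs 2.7).
No option dominates #1.

none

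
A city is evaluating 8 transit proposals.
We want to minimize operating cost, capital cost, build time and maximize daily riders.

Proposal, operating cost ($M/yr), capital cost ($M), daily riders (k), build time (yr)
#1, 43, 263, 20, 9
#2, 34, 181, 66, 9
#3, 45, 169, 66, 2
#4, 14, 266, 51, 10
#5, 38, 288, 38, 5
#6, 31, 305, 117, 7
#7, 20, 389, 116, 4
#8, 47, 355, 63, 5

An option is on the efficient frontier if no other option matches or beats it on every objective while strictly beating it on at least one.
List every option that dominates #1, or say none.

#2: operating cost 34≤43, capital cost 181≤263, daily riders 66≥20, build time 9≤9 — dominates #1.
Others (#3, #4, #5, #6, #7, #8) are each worse than #1 on at least one objective.

#2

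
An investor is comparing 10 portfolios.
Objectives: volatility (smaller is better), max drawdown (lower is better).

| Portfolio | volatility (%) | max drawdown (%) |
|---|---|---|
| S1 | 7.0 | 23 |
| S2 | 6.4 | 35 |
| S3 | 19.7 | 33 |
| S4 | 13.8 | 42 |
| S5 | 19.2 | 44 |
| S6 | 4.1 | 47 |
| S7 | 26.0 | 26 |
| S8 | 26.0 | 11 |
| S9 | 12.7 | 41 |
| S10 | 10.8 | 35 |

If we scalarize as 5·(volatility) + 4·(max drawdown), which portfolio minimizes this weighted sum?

S1: 5·7.0 + 4·23 = 127.0
S2: 5·6.4 + 4·35 = 172.0
S3: 5·19.7 + 4·33 = 230.5
S4: 5·13.8 + 4·42 = 237.0
S5: 5·19.2 + 4·44 = 272.0
S6: 5·4.1 + 4·47 = 208.5
S7: 5·26.0 + 4·26 = 234.0
S8: 5·26.0 + 4·11 = 174.0
S9: 5·12.7 + 4·41 = 227.5
S10: 5·10.8 + 4·35 = 194.0
Lowest: S1 at 127.0.

S1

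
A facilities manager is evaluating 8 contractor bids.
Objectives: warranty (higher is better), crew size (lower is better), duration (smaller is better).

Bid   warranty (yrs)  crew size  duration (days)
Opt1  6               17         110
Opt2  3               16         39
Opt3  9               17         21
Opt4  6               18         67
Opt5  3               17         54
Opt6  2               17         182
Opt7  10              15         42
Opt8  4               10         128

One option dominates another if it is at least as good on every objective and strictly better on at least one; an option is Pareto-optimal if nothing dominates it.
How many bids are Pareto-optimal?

4

Opt1: dominated by Opt3 (warranty 9≥6, crew size 17≤17, duration 21≤110).
Opt2: not dominated.
Opt3: not dominated (best duration).
Opt4: dominated by Opt3 (warranty 9≥6, crew size 17≤18, duration 21≤67).
Opt5: dominated by Opt2 (warranty 3≥3, crew size 16≤17, duration 39≤54).
Opt6: dominated by Opt1 (warranty 6≥2, crew size 17≤17, duration 110≤182).
Opt7: not dominated (best warranty).
Opt8: not dominated (best crew size).
Pareto-optimal: Opt2, Opt3, Opt7, Opt8 → 4.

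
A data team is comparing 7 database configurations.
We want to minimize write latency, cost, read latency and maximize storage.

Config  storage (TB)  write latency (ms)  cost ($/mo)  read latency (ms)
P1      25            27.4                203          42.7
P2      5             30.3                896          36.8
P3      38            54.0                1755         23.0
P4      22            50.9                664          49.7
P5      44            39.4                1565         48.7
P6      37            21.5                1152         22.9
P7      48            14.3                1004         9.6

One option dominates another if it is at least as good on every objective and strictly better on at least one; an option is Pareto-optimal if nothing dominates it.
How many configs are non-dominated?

3

P1: not dominated (best cost).
P2: not dominated.
P3: dominated by P7 (storage 48≥38, write latency 14.3≤54.0, cost 1004≤1755, read latency 9.6≤23.0).
P4: dominated by P1 (storage 25≥22, write latency 27.4≤50.9, cost 203≤664, read latency 42.7≤49.7).
P5: dominated by P7 (storage 48≥44, write latency 14.3≤39.4, cost 1004≤1565, read latency 9.6≤48.7).
P6: dominated by P7 (storage 48≥37, write latency 14.3≤21.5, cost 1004≤1152, read latency 9.6≤22.9).
P7: not dominated (best storage).
Pareto-optimal: P1, P2, P7 → 3.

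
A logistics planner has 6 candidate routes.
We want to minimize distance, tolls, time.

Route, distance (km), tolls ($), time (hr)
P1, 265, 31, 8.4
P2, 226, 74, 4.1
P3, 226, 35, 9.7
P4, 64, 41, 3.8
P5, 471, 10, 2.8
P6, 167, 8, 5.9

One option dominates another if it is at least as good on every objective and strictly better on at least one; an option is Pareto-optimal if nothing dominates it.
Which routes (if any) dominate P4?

none

P1: worse on distance (265 vs 64).
P2: worse on distance (226 vs 64).
P3: worse on distance (226 vs 64).
P5: worse on distance (471 vs 64).
P6: worse on distance (167 vs 64).
No option dominates P4.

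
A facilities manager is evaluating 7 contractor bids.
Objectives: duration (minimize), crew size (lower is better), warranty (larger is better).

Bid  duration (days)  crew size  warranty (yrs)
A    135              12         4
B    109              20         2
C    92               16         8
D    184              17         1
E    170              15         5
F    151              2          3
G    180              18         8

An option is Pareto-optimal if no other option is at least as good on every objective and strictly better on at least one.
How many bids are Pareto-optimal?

4

A: not dominated.
B: dominated by C (duration 92≤109, crew size 16≤20, warranty 8≥2).
C: not dominated (best duration).
D: dominated by A (duration 135≤184, crew size 12≤17, warranty 4≥1).
E: not dominated.
F: not dominated (best crew size).
G: dominated by C (duration 92≤180, crew size 16≤18, warranty 8≥8).
Pareto-optimal: A, C, E, F → 4.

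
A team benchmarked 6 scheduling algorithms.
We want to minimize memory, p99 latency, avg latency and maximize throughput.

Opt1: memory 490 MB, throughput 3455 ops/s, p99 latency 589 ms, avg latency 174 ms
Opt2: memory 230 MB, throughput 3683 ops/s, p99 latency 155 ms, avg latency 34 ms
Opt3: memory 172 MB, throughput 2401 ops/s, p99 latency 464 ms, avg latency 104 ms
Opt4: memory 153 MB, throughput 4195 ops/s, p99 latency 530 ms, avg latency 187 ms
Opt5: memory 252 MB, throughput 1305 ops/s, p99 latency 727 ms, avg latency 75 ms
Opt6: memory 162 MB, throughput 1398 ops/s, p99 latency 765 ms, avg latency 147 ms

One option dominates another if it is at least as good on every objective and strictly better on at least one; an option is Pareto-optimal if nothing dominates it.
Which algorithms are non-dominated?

Opt2, Opt3, Opt4, Opt6

Opt1: dominated by Opt2 (memory 230≤490, throughput 3683≥3455, p99 latency 155≤589, avg latency 34≤174).
Opt2: not dominated (best p99 latency).
Opt3: not dominated.
Opt4: not dominated (best memory).
Opt5: dominated by Opt2 (memory 230≤252, throughput 3683≥1305, p99 latency 155≤727, avg latency 34≤75).
Opt6: not dominated.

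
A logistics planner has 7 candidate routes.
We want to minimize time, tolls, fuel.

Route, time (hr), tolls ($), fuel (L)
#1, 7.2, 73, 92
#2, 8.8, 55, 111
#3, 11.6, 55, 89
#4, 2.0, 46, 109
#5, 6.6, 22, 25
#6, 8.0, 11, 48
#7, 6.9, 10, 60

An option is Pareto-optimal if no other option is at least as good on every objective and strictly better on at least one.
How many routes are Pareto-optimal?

#1: dominated by #5 (time 6.6≤7.2, tolls 22≤73, fuel 25≤92).
#2: dominated by #4 (time 2.0≤8.8, tolls 46≤55, fuel 109≤111).
#3: dominated by #5 (time 6.6≤11.6, tolls 22≤55, fuel 25≤89).
#4: not dominated (best time).
#5: not dominated (best fuel).
#6: not dominated.
#7: not dominated (best tolls).
Pareto-optimal: #4, #5, #6, #7 → 4.

4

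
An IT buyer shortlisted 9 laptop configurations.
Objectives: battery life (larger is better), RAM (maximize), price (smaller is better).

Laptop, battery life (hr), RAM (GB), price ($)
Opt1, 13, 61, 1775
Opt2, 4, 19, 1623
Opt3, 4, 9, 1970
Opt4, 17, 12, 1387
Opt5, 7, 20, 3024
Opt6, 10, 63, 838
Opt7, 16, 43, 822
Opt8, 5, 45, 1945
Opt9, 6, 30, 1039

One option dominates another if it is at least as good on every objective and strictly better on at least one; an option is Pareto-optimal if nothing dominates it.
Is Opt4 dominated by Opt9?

No

Opt9 vs Opt4: Opt9 is worse on battery life (6 vs 17), so it does not dominate Opt4.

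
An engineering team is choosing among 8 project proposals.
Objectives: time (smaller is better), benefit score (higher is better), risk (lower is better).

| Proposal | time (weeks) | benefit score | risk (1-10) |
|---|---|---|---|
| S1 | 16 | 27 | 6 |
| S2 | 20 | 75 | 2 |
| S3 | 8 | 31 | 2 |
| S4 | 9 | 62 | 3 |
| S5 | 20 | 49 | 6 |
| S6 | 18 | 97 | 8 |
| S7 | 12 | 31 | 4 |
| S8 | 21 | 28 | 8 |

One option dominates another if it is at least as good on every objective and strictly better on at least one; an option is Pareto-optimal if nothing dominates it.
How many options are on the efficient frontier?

S1: dominated by S3 (time 8≤16, benefit score 31≥27, risk 2≤6).
S2: not dominated.
S3: not dominated (best time).
S4: not dominated.
S5: dominated by S2 (time 20≤20, benefit score 75≥49, risk 2≤6).
S6: not dominated (best benefit score).
S7: dominated by S3 (time 8≤12, benefit score 31≥31, risk 2≤4).
S8: dominated by S2 (time 20≤21, benefit score 75≥28, risk 2≤8).
Pareto-optimal: S2, S3, S4, S6 → 4.

4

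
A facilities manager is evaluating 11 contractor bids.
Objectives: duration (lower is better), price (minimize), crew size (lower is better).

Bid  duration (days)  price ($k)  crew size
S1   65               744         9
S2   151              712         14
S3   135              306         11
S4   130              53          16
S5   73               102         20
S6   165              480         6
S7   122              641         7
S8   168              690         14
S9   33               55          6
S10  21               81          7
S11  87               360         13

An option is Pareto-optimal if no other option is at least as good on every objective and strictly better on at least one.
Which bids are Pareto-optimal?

S4, S9, S10

S1: dominated by S9 (duration 33≤65, price 55≤744, crew size 6≤9).
S2: dominated by S3 (duration 135≤151, price 306≤712, crew size 11≤14).
S3: dominated by S9 (duration 33≤135, price 55≤306, crew size 6≤11).
S4: not dominated (best price).
S5: dominated by S9 (duration 33≤73, price 55≤102, crew size 6≤20).
S6: dominated by S9 (duration 33≤165, price 55≤480, crew size 6≤6).
S7: dominated by S9 (duration 33≤122, price 55≤641, crew size 6≤7).
S8: dominated by S3 (duration 135≤168, price 306≤690, crew size 11≤14).
S9: not dominated.
S10: not dominated (best duration).
S11: dominated by S9 (duration 33≤87, price 55≤360, crew size 6≤13).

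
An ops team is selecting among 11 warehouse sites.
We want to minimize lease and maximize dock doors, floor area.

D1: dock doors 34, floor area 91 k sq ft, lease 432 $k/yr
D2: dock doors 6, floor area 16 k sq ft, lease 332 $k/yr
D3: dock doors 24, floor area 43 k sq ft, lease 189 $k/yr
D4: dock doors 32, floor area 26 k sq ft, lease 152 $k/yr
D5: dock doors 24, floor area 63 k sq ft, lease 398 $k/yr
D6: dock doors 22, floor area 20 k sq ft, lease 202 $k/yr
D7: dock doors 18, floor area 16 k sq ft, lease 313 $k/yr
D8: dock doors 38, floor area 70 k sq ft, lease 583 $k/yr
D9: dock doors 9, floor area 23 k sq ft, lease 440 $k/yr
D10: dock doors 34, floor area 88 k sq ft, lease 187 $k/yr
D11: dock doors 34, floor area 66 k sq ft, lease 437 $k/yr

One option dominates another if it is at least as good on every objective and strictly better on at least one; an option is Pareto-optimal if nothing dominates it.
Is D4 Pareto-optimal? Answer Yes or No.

Yes

D1: worse on lease (432 vs 152).
D2: worse on dock doors (6 vs 32).
D3: worse on dock doors (24 vs 32).
D5: worse on dock doors (24 vs 32).
D6: worse on dock doors (22 vs 32).
D7: worse on dock doors (18 vs 32).
D8: worse on lease (583 vs 152).
D9: worse on dock doors (9 vs 32).
D10: worse on lease (187 vs 152).
D11: worse on lease (437 vs 152).
No option is at least as good as D4 on every objective and strictly better on one.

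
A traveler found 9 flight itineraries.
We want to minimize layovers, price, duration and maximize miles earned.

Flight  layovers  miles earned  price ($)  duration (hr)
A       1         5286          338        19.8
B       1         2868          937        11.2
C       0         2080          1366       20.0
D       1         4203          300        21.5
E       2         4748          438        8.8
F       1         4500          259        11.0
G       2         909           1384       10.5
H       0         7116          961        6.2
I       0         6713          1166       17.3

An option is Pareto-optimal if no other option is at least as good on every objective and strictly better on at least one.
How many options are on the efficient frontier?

A: not dominated.
B: dominated by F (layovers 1≤1, miles earned 4500≥2868, price 259≤937, duration 11.0≤11.2).
C: dominated by H (layovers 0≤0, miles earned 7116≥2080, price 961≤1366, duration 6.2≤20.0).
D: dominated by F (layovers 1≤1, miles earned 4500≥4203, price 259≤300, duration 11.0≤21.5).
E: not dominated.
F: not dominated (best price).
G: dominated by E (layovers 2≤2, miles earned 4748≥909, price 438≤1384, duration 8.8≤10.5).
H: not dominated (best miles earned).
I: dominated by H (layovers 0≤0, miles earned 7116≥6713, price 961≤1166, duration 6.2≤17.3).
Pareto-optimal: A, E, F, H → 4.

4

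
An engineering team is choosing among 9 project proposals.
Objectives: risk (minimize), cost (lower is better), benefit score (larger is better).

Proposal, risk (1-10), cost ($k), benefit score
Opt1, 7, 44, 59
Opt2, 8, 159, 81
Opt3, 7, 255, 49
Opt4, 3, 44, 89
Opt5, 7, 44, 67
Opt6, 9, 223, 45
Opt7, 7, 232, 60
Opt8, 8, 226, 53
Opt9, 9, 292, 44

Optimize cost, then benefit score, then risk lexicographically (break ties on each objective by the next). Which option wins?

First minimize cost: best is 44, kept {Opt1, Opt4, Opt5}.
Then maximize benefit score: best is 89, kept {Opt4}.

Opt4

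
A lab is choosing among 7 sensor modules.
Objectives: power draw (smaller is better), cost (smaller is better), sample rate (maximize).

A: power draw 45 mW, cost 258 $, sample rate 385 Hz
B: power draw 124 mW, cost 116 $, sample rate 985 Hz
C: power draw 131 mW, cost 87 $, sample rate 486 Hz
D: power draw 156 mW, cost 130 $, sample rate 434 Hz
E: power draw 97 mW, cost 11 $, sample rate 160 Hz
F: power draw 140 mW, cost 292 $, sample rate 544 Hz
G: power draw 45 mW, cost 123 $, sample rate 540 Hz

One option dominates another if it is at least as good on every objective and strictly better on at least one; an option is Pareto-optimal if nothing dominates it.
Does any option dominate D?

B vs D: power draw 124≤156, cost 116≤130, sample rate 985≥434 — B is at least as good on every objective and strictly better on at least one, so B dominates D.

Yes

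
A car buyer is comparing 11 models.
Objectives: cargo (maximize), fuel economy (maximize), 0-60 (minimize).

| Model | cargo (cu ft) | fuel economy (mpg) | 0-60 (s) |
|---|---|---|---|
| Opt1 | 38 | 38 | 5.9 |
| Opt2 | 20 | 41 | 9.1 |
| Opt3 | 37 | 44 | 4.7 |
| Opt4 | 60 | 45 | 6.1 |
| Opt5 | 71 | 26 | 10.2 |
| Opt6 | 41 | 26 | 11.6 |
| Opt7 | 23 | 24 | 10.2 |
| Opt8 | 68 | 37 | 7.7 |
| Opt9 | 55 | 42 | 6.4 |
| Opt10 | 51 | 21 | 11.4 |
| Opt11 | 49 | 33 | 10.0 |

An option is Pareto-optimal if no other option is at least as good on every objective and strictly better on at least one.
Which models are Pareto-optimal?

Opt1: not dominated.
Opt2: dominated by Opt3 (cargo 37≥20, fuel economy 44≥41, 0-60 4.7≤9.1).
Opt3: not dominated (best 0-60).
Opt4: not dominated (best fuel economy).
Opt5: not dominated (best cargo).
Opt6: dominated by Opt4 (cargo 60≥41, fuel economy 45≥26, 0-60 6.1≤11.6).
Opt7: dominated by Opt1 (cargo 38≥23, fuel economy 38≥24, 0-60 5.9≤10.2).
Opt8: not dominated.
Opt9: dominated by Opt4 (cargo 60≥55, fuel economy 45≥42, 0-60 6.1≤6.4).
Opt10: dominated by Opt4 (cargo 60≥51, fuel economy 45≥21, 0-60 6.1≤11.4).
Opt11: dominated by Opt4 (cargo 60≥49, fuel economy 45≥33, 0-60 6.1≤10.0).

Opt1, Opt3, Opt4, Opt5, Opt8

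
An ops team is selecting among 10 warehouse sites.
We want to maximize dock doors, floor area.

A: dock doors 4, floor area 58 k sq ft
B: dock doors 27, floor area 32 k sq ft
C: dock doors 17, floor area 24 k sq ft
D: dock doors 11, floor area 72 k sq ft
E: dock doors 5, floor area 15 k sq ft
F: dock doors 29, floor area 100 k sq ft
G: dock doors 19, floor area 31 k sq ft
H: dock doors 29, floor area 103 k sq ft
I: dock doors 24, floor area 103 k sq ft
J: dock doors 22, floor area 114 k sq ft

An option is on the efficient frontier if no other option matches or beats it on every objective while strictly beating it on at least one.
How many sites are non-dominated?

2

A: dominated by D (dock doors 11≥4, floor area 72≥58).
B: dominated by F (dock doors 29≥27, floor area 100≥32).
C: dominated by B (dock doors 27≥17, floor area 32≥24).
D: dominated by F (dock doors 29≥11, floor area 100≥72).
E: dominated by B (dock doors 27≥5, floor area 32≥15).
F: dominated by H (dock doors 29≥29, floor area 103≥100).
G: dominated by B (dock doors 27≥19, floor area 32≥31).
H: not dominated.
I: dominated by H (dock doors 29≥24, floor area 103≥103).
J: not dominated (best floor area).
Pareto-optimal: H, J → 2.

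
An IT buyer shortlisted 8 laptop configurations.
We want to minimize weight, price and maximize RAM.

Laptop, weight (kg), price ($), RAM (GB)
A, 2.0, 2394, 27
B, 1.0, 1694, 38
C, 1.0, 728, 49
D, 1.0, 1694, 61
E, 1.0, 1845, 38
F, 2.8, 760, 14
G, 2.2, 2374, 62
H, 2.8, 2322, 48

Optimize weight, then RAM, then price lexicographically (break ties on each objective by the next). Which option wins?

D

First minimize weight: best is 1.0, kept {B, C, D, E}.
Then maximize RAM: best is 61, kept {D}.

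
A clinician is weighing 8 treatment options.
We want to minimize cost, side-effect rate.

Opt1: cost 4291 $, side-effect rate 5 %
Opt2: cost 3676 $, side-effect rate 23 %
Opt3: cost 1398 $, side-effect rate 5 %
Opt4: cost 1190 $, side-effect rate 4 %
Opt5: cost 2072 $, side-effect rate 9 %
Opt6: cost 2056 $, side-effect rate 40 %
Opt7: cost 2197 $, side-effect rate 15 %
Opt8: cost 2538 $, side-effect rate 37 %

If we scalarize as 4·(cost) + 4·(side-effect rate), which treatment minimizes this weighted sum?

Opt4

Opt1: 4·4291 + 4·5 = 17184
Opt2: 4·3676 + 4·23 = 14796
Opt3: 4·1398 + 4·5 = 5612
Opt4: 4·1190 + 4·4 = 4776
Opt5: 4·2072 + 4·9 = 8324
Opt6: 4·2056 + 4·40 = 8384
Opt7: 4·2197 + 4·15 = 8848
Opt8: 4·2538 + 4·37 = 10300
Lowest: Opt4 at 4776.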